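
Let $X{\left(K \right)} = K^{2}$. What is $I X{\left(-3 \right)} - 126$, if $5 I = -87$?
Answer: $- \frac{1413}{5} \approx -282.6$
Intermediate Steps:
$I = - \frac{87}{5}$ ($I = \frac{1}{5} \left(-87\right) = - \frac{87}{5} \approx -17.4$)
$I X{\left(-3 \right)} - 126 = - \frac{87 \left(-3\right)^{2}}{5} - 126 = \left(- \frac{87}{5}\right) 9 - 126 = - \frac{783}{5} - 126 = - \frac{1413}{5}$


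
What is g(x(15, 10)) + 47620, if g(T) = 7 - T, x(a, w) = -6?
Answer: 47633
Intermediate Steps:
g(x(15, 10)) + 47620 = (7 - 1*(-6)) + 47620 = (7 + 6) + 47620 = 13 + 47620 = 47633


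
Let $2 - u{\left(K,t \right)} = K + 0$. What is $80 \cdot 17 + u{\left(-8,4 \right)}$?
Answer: $1370$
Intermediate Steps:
$u{\left(K,t \right)} = 2 - K$ ($u{\left(K,t \right)} = 2 - \left(K + 0\right) = 2 - K$)
$80 \cdot 17 + u{\left(-8,4 \right)} = 80 \cdot 17 + \left(2 - -8\right) = 1360 + \left(2 + 8\right) = 1360 + 10 = 1370$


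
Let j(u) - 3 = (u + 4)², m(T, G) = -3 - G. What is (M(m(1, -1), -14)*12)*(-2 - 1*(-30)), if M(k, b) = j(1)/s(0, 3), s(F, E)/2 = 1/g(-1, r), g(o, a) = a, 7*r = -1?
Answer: -672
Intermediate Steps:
r = -⅐ (r = (⅐)*(-1) = -⅐ ≈ -0.14286)
s(F, E) = -14 (s(F, E) = 2/(-⅐) = 2*(-7) = -14)
j(u) = 3 + (4 + u)² (j(u) = 3 + (u + 4)² = 3 + (4 + u)²)
M(k, b) = -2 (M(k, b) = (3 + (4 + 1)²)/(-14) = (3 + 5²)*(-1/14) = (3 + 25)*(-1/14) = 28*(-1/14) = -2)
(M(m(1, -1), -14)*12)*(-2 - 1*(-30)) = (-2*12)*(-2 - 1*(-30)) = -24*(-2 + 30) = -24*28 = -672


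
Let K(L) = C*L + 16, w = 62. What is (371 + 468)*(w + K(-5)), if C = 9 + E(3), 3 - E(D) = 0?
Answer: 15102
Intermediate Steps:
E(D) = 3 (E(D) = 3 - 1*0 = 3 + 0 = 3)
C = 12 (C = 9 + 3 = 12)
K(L) = 16 + 12*L (K(L) = 12*L + 16 = 16 + 12*L)
(371 + 468)*(w + K(-5)) = (371 + 468)*(62 + (16 + 12*(-5))) = 839*(62 + (16 - 60)) = 839*(62 - 44) = 839*18 = 15102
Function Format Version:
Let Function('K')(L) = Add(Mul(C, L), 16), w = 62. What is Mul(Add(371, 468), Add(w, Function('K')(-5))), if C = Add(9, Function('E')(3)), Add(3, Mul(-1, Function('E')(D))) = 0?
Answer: 15102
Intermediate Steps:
Function('E')(D) = 3 (Function('E')(D) = Add(3, Mul(-1, 0)) = Add(3, 0) = 3)
C = 12 (C = Add(9, 3) = 12)
Function('K')(L) = Add(16, Mul(12, L)) (Function('K')(L) = Add(Mul(12, L), 16) = Add(16, Mul(12, L)))
Mul(Add(371, 468), Add(w, Function('K')(-5))) = Mul(Add(371, 468), Add(62, Add(16, Mul(12, -5)))) = Mul(839, Add(62, Add(16, -60))) = Mul(839, Add(62, -44)) = Mul(839, 18) = 15102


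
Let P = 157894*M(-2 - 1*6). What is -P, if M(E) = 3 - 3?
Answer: 0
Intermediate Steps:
M(E) = 0
P = 0 (P = 157894*0 = 0)
-P = -1*0 = 0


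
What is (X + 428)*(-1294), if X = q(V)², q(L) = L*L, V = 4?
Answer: -885096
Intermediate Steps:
q(L) = L²
X = 256 (X = (4²)² = 16² = 256)
(X + 428)*(-1294) = (256 + 428)*(-1294) = 684*(-1294) = -885096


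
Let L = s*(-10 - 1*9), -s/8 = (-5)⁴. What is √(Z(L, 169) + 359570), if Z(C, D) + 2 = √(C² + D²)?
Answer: √(359568 + √9025028561) ≈ 674.22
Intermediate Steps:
s = -5000 (s = -8*(-5)⁴ = -8*625 = -5000)
L = 95000 (L = -5000*(-10 - 1*9) = -5000*(-10 - 9) = -5000*(-19) = 95000)
Z(C, D) = -2 + √(C² + D²)
√(Z(L, 169) + 359570) = √((-2 + √(95000² + 169²)) + 359570) = √((-2 + √(9025000000 + 28561)) + 359570) = √((-2 + √9025028561) + 359570) = √(359568 + √9025028561)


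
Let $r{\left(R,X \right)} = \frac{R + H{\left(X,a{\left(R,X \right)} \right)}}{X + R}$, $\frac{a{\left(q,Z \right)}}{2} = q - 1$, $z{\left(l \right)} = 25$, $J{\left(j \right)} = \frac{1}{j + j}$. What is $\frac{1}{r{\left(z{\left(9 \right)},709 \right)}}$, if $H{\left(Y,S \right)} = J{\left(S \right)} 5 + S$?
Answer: $\frac{70464}{7013} \approx 10.048$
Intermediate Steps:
$J{\left(j \right)} = \frac{1}{2 j}$
$a{\left(q,Z \right)} = -2 + 2 q$ ($a{\left(q,Z \right)} = 2 \left(q - 1\right) = 2 \left(-1 + q\right) = -2 + 2 q$)
$H{\left(Y,S \right)} = S + \frac{5}{2 S}$ ($H{\left(Y,S \right)} = \frac{1}{2 S} 5 + S = \frac{5}{2 S} + S = S + \frac{5}{2 S}$)
$r{\left(R,X \right)} = \frac{-2 + 3 R + \frac{5}{2 \left(-2 + 2 R\right)}}{R + X}$ ($r{\left(R,X \right)} = \frac{R + \left(\left(-2 + 2 R\right) + \frac{5}{2 \left(-2 + 2 R\right)}\right)}{X + R} = \frac{R + \left(-2 + 2 R + \frac{5}{2 \left(-2 + 2 R\right)}\right)}{R + X} = \frac{-2 + 3 R + \frac{5}{2 \left(-2 + 2 R\right)}}{R + X}$)
$\frac{1}{r{\left(z{\left(9 \right)},709 \right)}} = \frac{1}{\frac{1}{-1 + 25} \frac{1}{25 + 709} \left(\frac{5}{4} + 2 \left(-1 + 25\right)^{2} + 25 \left(-1 + 25\right)\right)} = \frac{1}{\frac{1}{24} \cdot \frac{1}{734} \left(\frac{5}{4} + 2 \cdot 24^{2} + 25 \cdot 24\right)} = \frac{1}{\frac{1}{24} \cdot \frac{1}{734} \left(\frac{5}{4} + 2 \cdot 576 + 600\right)} = \frac{1}{\frac{1}{24} \cdot \frac{1}{734} \left(\frac{5}{4} + 1152 + 600\right)} = \frac{1}{\frac{1}{24} \cdot \frac{1}{734} \cdot \frac{7013}{4}} = \frac{1}{\frac{7013}{70464}} = \frac{70464}{7013}$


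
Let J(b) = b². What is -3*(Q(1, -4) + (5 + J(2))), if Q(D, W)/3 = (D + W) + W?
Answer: 36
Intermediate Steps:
Q(D, W) = 3*D + 6*W (Q(D, W) = 3*((D + W) + W) = 3*(D + 2*W) = 3*D + 6*W)
-3*(Q(1, -4) + (5 + J(2))) = -3*((3*1 + 6*(-4)) + (5 + 2²)) = -3*((3 - 24) + (5 + 4)) = -3*(-21 + 9) = -3*(-12) = 36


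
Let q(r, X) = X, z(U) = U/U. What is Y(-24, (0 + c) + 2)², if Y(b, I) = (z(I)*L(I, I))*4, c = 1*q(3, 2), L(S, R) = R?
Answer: 256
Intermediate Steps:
z(U) = 1
c = 2 (c = 1*2 = 2)
Y(b, I) = 4*I (Y(b, I) = (1*I)*4 = I*4 = 4*I)
Y(-24, (0 + c) + 2)² = (4*((0 + 2) + 2))² = (4*(2 + 2))² = (4*4)² = 16² = 256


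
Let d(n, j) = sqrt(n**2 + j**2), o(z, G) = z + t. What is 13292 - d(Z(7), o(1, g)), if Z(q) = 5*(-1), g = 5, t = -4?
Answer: 13292 - sqrt(34) ≈ 13286.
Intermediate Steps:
o(z, G) = -4 + z (o(z, G) = z - 4 = -4 + z)
Z(q) = -5
d(n, j) = sqrt(j**2 + n**2)
13292 - d(Z(7), o(1, g)) = 13292 - sqrt((-4 + 1)**2 + (-5)**2) = 13292 - sqrt((-3)**2 + 25) = 13292 - sqrt(9 + 25) = 13292 - sqrt(34)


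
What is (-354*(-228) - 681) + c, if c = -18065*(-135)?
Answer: 2518806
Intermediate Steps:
c = 2438775
(-354*(-228) - 681) + c = (-354*(-228) - 681) + 2438775 = (80712 - 681) + 2438775 = 80031 + 2438775 = 2518806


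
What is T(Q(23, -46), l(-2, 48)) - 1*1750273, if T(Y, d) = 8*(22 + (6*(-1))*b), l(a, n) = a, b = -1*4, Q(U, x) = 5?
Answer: -1749905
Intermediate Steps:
b = -4
T(Y, d) = 368 (T(Y, d) = 8*(22 + (6*(-1))*(-4)) = 8*(22 - 6*(-4)) = 8*(22 + 24) = 8*46 = 368)
T(Q(23, -46), l(-2, 48)) - 1*1750273 = 368 - 1*1750273 = 368 - 1750273 = -1749905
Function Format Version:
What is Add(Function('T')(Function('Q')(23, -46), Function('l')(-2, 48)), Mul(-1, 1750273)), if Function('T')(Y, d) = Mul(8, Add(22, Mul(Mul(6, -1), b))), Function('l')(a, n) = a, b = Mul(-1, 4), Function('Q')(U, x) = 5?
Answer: -1749905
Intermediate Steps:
b = -4
Function('T')(Y, d) = 368 (Function('T')(Y, d) = Mul(8, Add(22, Mul(Mul(6, -1), -4))) = Mul(8, Add(22, Mul(-6, -4))) = Mul(8, Add(22, 24)) = Mul(8, 46) = 368)
Add(Function('T')(Function('Q')(23, -46), Function('l')(-2, 48)), Mul(-1, 1750273)) = Add(368, Mul(-1, 1750273)) = Add(368, -1750273) = -1749905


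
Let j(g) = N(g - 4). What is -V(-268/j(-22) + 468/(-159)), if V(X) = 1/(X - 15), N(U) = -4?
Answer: -53/2600 ≈ -0.020385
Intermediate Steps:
j(g) = -4
V(X) = 1/(-15 + X)
-V(-268/j(-22) + 468/(-159)) = -1/(-15 + (-268/(-4) + 468/(-159))) = -1/(-15 + (-268*(-¼) + 468*(-1/159))) = -1/(-15 + (67 - 156/53)) = -1/(-15 + 3395/53) = -1/2600/53 = -1*53/2600 = -53/2600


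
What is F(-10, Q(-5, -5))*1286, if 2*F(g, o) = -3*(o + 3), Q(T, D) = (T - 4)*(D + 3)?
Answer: -40509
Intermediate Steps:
Q(T, D) = (-4 + T)*(3 + D)
F(g, o) = -9/2 - 3*o/2 (F(g, o) = (-3*(o + 3))/2 = (-3*(3 + o))/2 = (-9 - 3*o)/2 = -9/2 - 3*o/2)
F(-10, Q(-5, -5))*1286 = (-9/2 - 3*(-12 - 4*(-5) + 3*(-5) - 5*(-5))/2)*1286 = (-9/2 - 3*(-12 + 20 - 15 + 25)/2)*1286 = (-9/2 - 3/2*18)*1286 = (-9/2 - 27)*1286 = -63/2*1286 = -40509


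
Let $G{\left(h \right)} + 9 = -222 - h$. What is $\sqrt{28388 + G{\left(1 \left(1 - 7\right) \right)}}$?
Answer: $\sqrt{28163} \approx 167.82$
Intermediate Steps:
$G{\left(h \right)} = -231 - h$ ($G{\left(h \right)} = -9 - \left(222 + h\right) = -231 - h$)
$\sqrt{28388 + G{\left(1 \left(1 - 7\right) \right)}} = \sqrt{28388 - \left(231 + 1 \left(1 - 7\right)\right)} = \sqrt{28388 - \left(231 + 1 \left(-6\right)\right)} = \sqrt{28388 - 225} = \sqrt{28163}$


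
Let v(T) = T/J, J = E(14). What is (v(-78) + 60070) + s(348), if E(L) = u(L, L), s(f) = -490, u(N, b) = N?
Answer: 417021/7 ≈ 59574.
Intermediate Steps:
E(L) = L
J = 14
v(T) = T/14
(v(-78) + 60070) + s(348) = ((1/14)*(-78) + 60070) - 490 = (-39/7 + 60070) - 490 = 420451/7 - 490 = 417021/7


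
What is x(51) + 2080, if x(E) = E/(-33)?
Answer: 22863/11 ≈ 2078.5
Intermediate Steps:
x(E) = -E/33 (x(E) = E*(-1/33) = -E/33)
x(51) + 2080 = -1/33*51 + 2080 = -17/11 + 2080 = 22863/11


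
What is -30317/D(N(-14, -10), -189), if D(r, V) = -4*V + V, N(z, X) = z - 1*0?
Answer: -4331/81 ≈ -53.469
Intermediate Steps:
N(z, X) = z (N(z, X) = z + 0 = z)
D(r, V) = -3*V
-30317/D(N(-14, -10), -189) = -30317/((-3*(-189))) = -30317/567 = -30317*1/567 = -4331/81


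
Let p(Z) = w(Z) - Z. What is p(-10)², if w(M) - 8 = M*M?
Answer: 13924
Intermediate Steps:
w(M) = 8 + M² (w(M) = 8 + M*M = 8 + M²)
p(Z) = 8 + Z² - Z (p(Z) = (8 + Z²) - Z = 8 + Z² - Z)
p(-10)² = (8 + (-10)² - 1*(-10))² = (8 + 100 + 10)² = 118² = 13924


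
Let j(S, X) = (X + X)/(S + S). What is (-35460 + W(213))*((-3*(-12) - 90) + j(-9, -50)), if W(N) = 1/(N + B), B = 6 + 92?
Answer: 4808233724/2799 ≈ 1.7178e+6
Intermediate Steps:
B = 98
j(S, X) = X/S (j(S, X) = (2*X)/((2*S)) = (2*X)*(1/(2*S)) = X/S)
W(N) = 1/(98 + N) (W(N) = 1/(N + 98) = 1/(98 + N))
(-35460 + W(213))*((-3*(-12) - 90) + j(-9, -50)) = (-35460 + 1/(98 + 213))*((-3*(-12) - 90) - 50/(-9)) = (-35460 + 1/311)*((36 - 90) - 50*(-1/9)) = (-35460 + 1/311)*(-54 + 50/9) = -11028059/311*(-436/9) = 4808233724/2799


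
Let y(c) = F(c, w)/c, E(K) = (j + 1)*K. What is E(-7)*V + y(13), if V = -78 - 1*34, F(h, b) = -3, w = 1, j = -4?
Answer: -30579/13 ≈ -2352.2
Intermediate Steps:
E(K) = -3*K (E(K) = (-4 + 1)*K = -3*K)
y(c) = -3/c
V = -112 (V = -78 - 34 = -112)
E(-7)*V + y(13) = -3*(-7)*(-112) - 3/13 = 21*(-112) - 3*1/13 = -2352 - 3/13 = -30579/13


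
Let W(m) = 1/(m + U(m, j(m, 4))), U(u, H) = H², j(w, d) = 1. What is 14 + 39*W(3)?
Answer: 95/4 ≈ 23.750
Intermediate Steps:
W(m) = 1/(1 + m) (W(m) = 1/(m + 1²) = 1/(m + 1) = 1/(1 + m))
14 + 39*W(3) = 14 + 39/(1 + 3) = 14 + 39/4 = 95/4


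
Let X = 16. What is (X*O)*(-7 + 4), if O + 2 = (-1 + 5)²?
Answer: -672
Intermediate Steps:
O = 14 (O = -2 + (-1 + 5)² = -2 + 4² = -2 + 16 = 14)
(X*O)*(-7 + 4) = (16*14)*(-7 + 4) = 224*(-3) = -672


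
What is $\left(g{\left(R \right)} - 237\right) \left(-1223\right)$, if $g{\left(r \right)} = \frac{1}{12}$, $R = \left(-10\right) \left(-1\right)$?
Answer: $\frac{3476989}{12} \approx 2.8975 \cdot 10^{5}$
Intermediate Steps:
$R = 10$
$g{\left(r \right)} = \frac{1}{12}$
$\left(g{\left(R \right)} - 237\right) \left(-1223\right) = \left(\frac{1}{12} - 237\right) \left(-1223\right) = \left(- \frac{2843}{12}\right) \left(-1223\right) = \frac{3476989}{12}$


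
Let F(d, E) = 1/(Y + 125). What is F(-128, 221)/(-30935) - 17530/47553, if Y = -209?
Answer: -5061373183/13729819180 ≈ -0.36864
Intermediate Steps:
F(d, E) = -1/84 (F(d, E) = 1/(-209 + 125) = 1/(-84) = -1/84)
F(-128, 221)/(-30935) - 17530/47553 = -1/84/(-30935) - 17530/47553 = -1/84*(-1/30935) - 17530*1/47553 = 1/2598540 - 17530/47553 = -5061373183/13729819180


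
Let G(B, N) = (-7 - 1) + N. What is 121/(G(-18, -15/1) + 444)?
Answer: 121/421 ≈ 0.28741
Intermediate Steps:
G(B, N) = -8 + N
121/(G(-18, -15/1) + 444) = 121/((-8 - 15/1) + 444) = 121/((-8 - 15*1) + 444) = 121/((-8 - 15) + 444) = 121/(-23 + 444) = 121/421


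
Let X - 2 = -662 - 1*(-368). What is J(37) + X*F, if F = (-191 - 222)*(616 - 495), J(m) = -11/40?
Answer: 583684629/40 ≈ 1.4592e+7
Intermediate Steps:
J(m) = -11/40 (J(m) = -11*1/40 = -11/40)
F = -49973 (F = -413*121 = -49973)
X = -292 (X = 2 + (-662 - 1*(-368)) = 2 + (-662 + 368) = 2 - 294 = -292)
J(37) + X*F = -11/40 - 292*(-49973) = -11/40 + 14592116 = 583684629/40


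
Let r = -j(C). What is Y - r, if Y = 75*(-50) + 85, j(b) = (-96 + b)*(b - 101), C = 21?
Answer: 2335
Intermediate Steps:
j(b) = (-101 + b)*(-96 + b) (j(b) = (-96 + b)*(-101 + b) = (-101 + b)*(-96 + b))
Y = -3665 (Y = -3750 + 85 = -3665)
r = -6000 (r = -(9696 + 21**2 - 197*21) = -(9696 + 441 - 4137) = -1*6000 = -6000)
Y - r = -3665 - 1*(-6000) = -3665 + 6000 = 2335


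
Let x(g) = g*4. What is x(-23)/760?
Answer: -23/190 ≈ -0.12105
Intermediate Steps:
x(g) = 4*g
x(-23)/760 = (4*(-23))/760 = -92*1/760 = -23/190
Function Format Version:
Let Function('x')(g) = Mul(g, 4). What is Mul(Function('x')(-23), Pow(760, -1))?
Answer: Rational(-23, 190) ≈ -0.12105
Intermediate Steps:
Function('x')(g) = Mul(4, g)
Mul(Function('x')(-23), Pow(760, -1)) = Mul(Mul(4, -23), Pow(760, -1)) = Mul(-92, Rational(1, 760)) = Rational(-23, 190)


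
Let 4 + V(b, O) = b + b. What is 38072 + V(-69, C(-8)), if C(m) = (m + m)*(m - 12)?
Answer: 37930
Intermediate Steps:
C(m) = 2*m*(-12 + m) (C(m) = (2*m)*(-12 + m) = 2*m*(-12 + m))
V(b, O) = -4 + 2*b (V(b, O) = -4 + (b + b) = -4 + 2*b)
38072 + V(-69, C(-8)) = 38072 + (-4 + 2*(-69)) = 38072 + (-4 - 138) = 38072 - 142 = 37930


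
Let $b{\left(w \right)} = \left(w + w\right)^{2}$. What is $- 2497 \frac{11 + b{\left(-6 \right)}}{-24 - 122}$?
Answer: $\frac{387035}{146} \approx 2650.9$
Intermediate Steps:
$b{\left(w \right)} = 4 w^{2}$ ($b{\left(w \right)} = \left(2 w\right)^{2} = 4 w^{2}$)
$- 2497 \frac{11 + b{\left(-6 \right)}}{-24 - 122} = - 2497 \frac{11 + 4 \left(-6\right)^{2}}{-24 - 122} = - 2497 \frac{11 + 4 \cdot 36}{-146} = - 2497 \left(11 + 144\right) \left(- \frac{1}{146}\right) = - 2497 \cdot 155 \left(- \frac{1}{146}\right) = \left(-2497\right) \left(- \frac{155}{146}\right) = \frac{387035}{146}$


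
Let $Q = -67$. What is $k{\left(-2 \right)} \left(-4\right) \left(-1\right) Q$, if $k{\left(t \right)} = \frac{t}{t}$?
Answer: $-268$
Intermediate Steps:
$k{\left(t \right)} = 1$
$k{\left(-2 \right)} \left(-4\right) \left(-1\right) Q = 1 \left(-4\right) \left(-1\right) \left(-67\right) = \left(-4\right) \left(-1\right) \left(-67\right) = 4 \left(-67\right) = -268$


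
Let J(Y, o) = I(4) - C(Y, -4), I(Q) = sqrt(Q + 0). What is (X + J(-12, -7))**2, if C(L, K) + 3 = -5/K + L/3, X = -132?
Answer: 247009/16 ≈ 15438.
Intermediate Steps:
C(L, K) = -3 - 5/K + L/3 (C(L, K) = -3 + (-5/K + L/3) = -3 - 5/K + L/3)
I(Q) = sqrt(Q)
J(Y, o) = 15/4 - Y/3 (J(Y, o) = sqrt(4) - (-3 - 5/(-4) + Y/3) = 2 - (-3 - 5*(-1/4) + Y/3) = 2 - (-3 + 5/4 + Y/3) = 2 - (-7/4 + Y/3) = 2 + (7/4 - Y/3) = 15/4 - Y/3)
(X + J(-12, -7))**2 = (-132 + (15/4 - 1/3*(-12)))**2 = (-132 + (15/4 + 4))**2 = (-132 + 31/4)**2 = (-497/4)**2 = 247009/16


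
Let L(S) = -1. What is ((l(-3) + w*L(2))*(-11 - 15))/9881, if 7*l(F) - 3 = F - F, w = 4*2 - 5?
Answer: 468/69167 ≈ 0.0067662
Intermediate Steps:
w = 3 (w = 8 - 5 = 3)
l(F) = 3/7 (l(F) = 3/7 + (F - F)/7 = 3/7 + (1/7)*0 = 3/7 + 0 = 3/7)
((l(-3) + w*L(2))*(-11 - 15))/9881 = ((3/7 + 3*(-1))*(-11 - 15))/9881 = ((3/7 - 3)*(-26))*(1/9881) = -18/7*(-26)*(1/9881) = (468/7)*(1/9881) = 468/69167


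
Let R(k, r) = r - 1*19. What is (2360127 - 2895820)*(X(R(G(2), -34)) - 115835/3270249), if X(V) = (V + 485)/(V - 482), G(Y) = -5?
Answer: 789996802225049/1749583215 ≈ 4.5153e+5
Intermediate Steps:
R(k, r) = -19 + r (R(k, r) = r - 19 = -19 + r)
X(V) = (485 + V)/(-482 + V)
(2360127 - 2895820)*(X(R(G(2), -34)) - 115835/3270249) = (2360127 - 2895820)*((485 + (-19 - 34))/(-482 + (-19 - 34)) - 115835/3270249) = -535693*((485 - 53)/(-482 - 53) - 115835*1/3270249) = -535693*(432/(-535) - 115835/3270249) = -535693*(-1/535*432 - 115835/3270249) = -535693*(-432/535 - 115835/3270249) = -535693*(-1474719293/1749583215) = 789996802225049/1749583215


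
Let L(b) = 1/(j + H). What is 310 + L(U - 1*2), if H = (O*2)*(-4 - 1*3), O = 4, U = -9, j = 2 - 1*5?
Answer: 18289/59 ≈ 309.98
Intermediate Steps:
j = -3 (j = 2 - 5 = -3)
H = -56 (H = (4*2)*(-4 - 1*3) = 8*(-4 - 3) = 8*(-7) = -56)
L(b) = -1/59 (L(b) = 1/(-3 - 56) = 1/(-59) = -1/59)
310 + L(U - 1*2) = 310 - 1/59 = 18289/59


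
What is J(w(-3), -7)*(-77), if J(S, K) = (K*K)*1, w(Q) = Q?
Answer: -3773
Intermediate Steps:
J(S, K) = K² (J(S, K) = K²*1 = K²)
J(w(-3), -7)*(-77) = (-7)²*(-77) = 49*(-77) = -3773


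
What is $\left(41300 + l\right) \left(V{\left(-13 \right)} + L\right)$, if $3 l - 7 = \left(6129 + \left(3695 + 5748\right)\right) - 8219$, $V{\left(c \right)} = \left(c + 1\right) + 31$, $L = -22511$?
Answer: $- \frac{2952299920}{3} \approx -9.841 \cdot 10^{8}$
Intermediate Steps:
$V{\left(c \right)} = 32 + c$ ($V{\left(c \right)} = \left(1 + c\right) + 31 = 32 + c$)
$l = \frac{7360}{3}$ ($l = \frac{7}{3} + \frac{\left(6129 + \left(3695 + 5748\right)\right) - 8219}{3} = \frac{7}{3} + \frac{\left(6129 + 9443\right) - 8219}{3} = \frac{7}{3} + \frac{15572 - 8219}{3} = \frac{7}{3} + \frac{1}{3} \cdot 7353 = \frac{7}{3} + 2451 = \frac{7360}{3} \approx 2453.3$)
$\left(41300 + l\right) \left(V{\left(-13 \right)} + L\right) = \left(41300 + \frac{7360}{3}\right) \left(\left(32 - 13\right) - 22511\right) = \frac{131260 \left(19 - 22511\right)}{3} = \frac{131260}{3} \left(-22492\right) = - \frac{2952299920}{3}$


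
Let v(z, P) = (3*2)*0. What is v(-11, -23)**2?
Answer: 0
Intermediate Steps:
v(z, P) = 0 (v(z, P) = 6*0 = 0)
v(-11, -23)**2 = 0**2 = 0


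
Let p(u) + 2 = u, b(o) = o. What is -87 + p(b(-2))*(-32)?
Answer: 41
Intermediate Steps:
p(u) = -2 + u
-87 + p(b(-2))*(-32) = -87 + (-2 - 2)*(-32) = -87 - 4*(-32) = -87 + 128 = 41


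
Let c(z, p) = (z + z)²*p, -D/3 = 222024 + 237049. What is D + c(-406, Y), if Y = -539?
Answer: -356763635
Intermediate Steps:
D = -1377219 (D = -3*(222024 + 237049) = -3*459073 = -1377219)
c(z, p) = 4*p*z² (c(z, p) = (2*z)²*p = (4*z²)*p = 4*p*z²)
D + c(-406, Y) = -1377219 + 4*(-539)*(-406)² = -1377219 + 4*(-539)*164836 = -1377219 - 355386416 = -356763635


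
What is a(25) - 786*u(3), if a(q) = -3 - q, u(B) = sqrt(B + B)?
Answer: -28 - 786*sqrt(6) ≈ -1953.3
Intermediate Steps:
u(B) = sqrt(2)*sqrt(B) (u(B) = sqrt(2*B) = sqrt(2)*sqrt(B))
a(25) - 786*u(3) = (-3 - 1*25) - 786*sqrt(2)*sqrt(3) = (-3 - 25) - 786*sqrt(6) = -28 - 786*sqrt(6)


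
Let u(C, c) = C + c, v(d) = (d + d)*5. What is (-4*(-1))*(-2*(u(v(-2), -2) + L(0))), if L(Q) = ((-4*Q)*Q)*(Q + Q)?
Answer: 176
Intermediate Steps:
v(d) = 10*d (v(d) = (2*d)*5 = 10*d)
L(Q) = -8*Q³ (L(Q) = (-4*Q²)*(2*Q) = -8*Q³)
(-4*(-1))*(-2*(u(v(-2), -2) + L(0))) = (-4*(-1))*(-2*((10*(-2) - 2) - 8*0³)) = 4*(-2*((-20 - 2) - 8*0)) = 4*(-2*(-22 + 0)) = 4*(-2*(-22)) = 4*44 = 176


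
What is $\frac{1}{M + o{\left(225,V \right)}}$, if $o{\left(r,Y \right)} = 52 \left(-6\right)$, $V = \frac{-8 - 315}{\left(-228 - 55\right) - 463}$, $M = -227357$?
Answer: $- \frac{1}{227669} \approx -4.3923 \cdot 10^{-6}$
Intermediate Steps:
$V = \frac{323}{746}$ ($V = - \frac{323}{-283 - 463} = - \frac{323}{-746} = \left(-323\right) \left(- \frac{1}{746}\right) = \frac{323}{746} \approx 0.43298$)
$o{\left(r,Y \right)} = -312$
$\frac{1}{M + o{\left(225,V \right)}} = \frac{1}{-227357 - 312} = \frac{1}{-227669} = - \frac{1}{227669}$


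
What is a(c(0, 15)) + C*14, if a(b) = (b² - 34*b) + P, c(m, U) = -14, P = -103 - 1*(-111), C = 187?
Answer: 3298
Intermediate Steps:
P = 8 (P = -103 + 111 = 8)
a(b) = 8 + b² - 34*b (a(b) = (b² - 34*b) + 8 = 8 + b² - 34*b)
a(c(0, 15)) + C*14 = (8 + (-14)² - 34*(-14)) + 187*14 = (8 + 196 + 476) + 2618 = 680 + 2618 = 3298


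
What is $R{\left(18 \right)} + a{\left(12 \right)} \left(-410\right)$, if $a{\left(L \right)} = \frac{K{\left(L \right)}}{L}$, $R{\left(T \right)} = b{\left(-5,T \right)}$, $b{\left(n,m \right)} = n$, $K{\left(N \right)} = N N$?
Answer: $-4925$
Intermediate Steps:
$K{\left(N \right)} = N^{2}$
$R{\left(T \right)} = -5$
$a{\left(L \right)} = L$ ($a{\left(L \right)} = \frac{L^{2}}{L} = L$)
$R{\left(18 \right)} + a{\left(12 \right)} \left(-410\right) = -5 + 12 \left(-410\right) = -5 - 4920 = -4925$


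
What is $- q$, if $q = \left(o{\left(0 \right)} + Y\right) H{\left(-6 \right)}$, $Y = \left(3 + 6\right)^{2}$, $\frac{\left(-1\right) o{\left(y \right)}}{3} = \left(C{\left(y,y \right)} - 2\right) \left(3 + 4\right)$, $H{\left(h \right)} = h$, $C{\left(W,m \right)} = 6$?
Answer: $-18$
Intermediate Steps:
$o{\left(y \right)} = -84$ ($o{\left(y \right)} = - 3 \left(6 - 2\right) \left(3 + 4\right) = - 3 \cdot 4 \cdot 7 = \left(-3\right) 28 = -84$)
$Y = 81$ ($Y = 9^{2} = 81$)
$q = 18$ ($q = \left(-84 + 81\right) \left(-6\right) = \left(-3\right) \left(-6\right) = 18$)
$- q = \left(-1\right) 18 = -18$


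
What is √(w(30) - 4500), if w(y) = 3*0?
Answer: 30*I*√5 ≈ 67.082*I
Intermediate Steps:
w(y) = 0
√(w(30) - 4500) = √(0 - 4500) = √(-4500) = 30*I*√5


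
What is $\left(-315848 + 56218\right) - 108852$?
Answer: $-368482$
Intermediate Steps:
$\left(-315848 + 56218\right) - 108852 = -259630 - 108852 = -368482$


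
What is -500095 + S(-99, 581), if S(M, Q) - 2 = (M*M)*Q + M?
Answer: 5194189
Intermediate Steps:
S(M, Q) = 2 + M + Q*M² (S(M, Q) = 2 + ((M*M)*Q + M) = 2 + (M²*Q + M) = 2 + (Q*M² + M) = 2 + (M + Q*M²) = 2 + M + Q*M²)
-500095 + S(-99, 581) = -500095 + (2 - 99 + 581*(-99)²) = -500095 + (2 - 99 + 581*9801) = -500095 + (2 - 99 + 5694381) = -500095 + 5694284 = 5194189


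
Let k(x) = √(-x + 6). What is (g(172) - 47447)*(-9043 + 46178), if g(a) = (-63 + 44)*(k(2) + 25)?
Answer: -1780994600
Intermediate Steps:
k(x) = √(6 - x)
g(a) = -513 (g(a) = (-63 + 44)*(√(6 - 1*2) + 25) = -19*(√(6 - 2) + 25) = -19*(√4 + 25) = -19*(2 + 25) = -19*27 = -513)
(g(172) - 47447)*(-9043 + 46178) = (-513 - 47447)*(-9043 + 46178) = -47960*37135 = -1780994600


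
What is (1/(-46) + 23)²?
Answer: 1117249/2116 ≈ 528.00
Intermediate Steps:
(1/(-46) + 23)² = (-1/46 + 23)² = (1057/46)² = 1117249/2116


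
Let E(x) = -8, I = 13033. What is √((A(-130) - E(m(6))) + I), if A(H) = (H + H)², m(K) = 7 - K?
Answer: √80641 ≈ 283.97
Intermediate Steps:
A(H) = 4*H² (A(H) = (2*H)² = 4*H²)
√((A(-130) - E(m(6))) + I) = √((4*(-130)² - 1*(-8)) + 13033) = √((4*16900 + 8) + 13033) = √((67600 + 8) + 13033) = √(67608 + 13033) = √80641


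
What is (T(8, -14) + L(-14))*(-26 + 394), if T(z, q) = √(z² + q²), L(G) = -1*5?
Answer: -1840 + 736*√65 ≈ 4093.8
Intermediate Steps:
L(G) = -5
T(z, q) = √(q² + z²)
(T(8, -14) + L(-14))*(-26 + 394) = (√((-14)² + 8²) - 5)*(-26 + 394) = (√(196 + 64) - 5)*368 = (√260 - 5)*368 = (2*√65 - 5)*368 = (-5 + 2*√65)*368 = -1840 + 736*√65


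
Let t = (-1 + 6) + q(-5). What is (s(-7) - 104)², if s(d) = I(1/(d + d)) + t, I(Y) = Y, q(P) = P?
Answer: 2122849/196 ≈ 10831.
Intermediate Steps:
t = 0 (t = (-1 + 6) - 5 = 5 - 5 = 0)
s(d) = 1/(2*d) (s(d) = 1/(d + d) + 0 = 1/(2*d) + 0 = 1/(2*d))
(s(-7) - 104)² = ((½)/(-7) - 104)² = ((½)*(-⅐) - 104)² = (-1/14 - 104)² = (-1457/14)² = 2122849/196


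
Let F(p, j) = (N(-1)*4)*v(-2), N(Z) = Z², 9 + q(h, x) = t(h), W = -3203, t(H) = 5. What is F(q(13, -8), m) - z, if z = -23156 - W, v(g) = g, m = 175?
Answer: 19945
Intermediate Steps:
q(h, x) = -4 (q(h, x) = -9 + 5 = -4)
F(p, j) = -8 (F(p, j) = ((-1)²*4)*(-2) = (1*4)*(-2) = 4*(-2) = -8)
z = -19953 (z = -23156 - 1*(-3203) = -23156 + 3203 = -19953)
F(q(13, -8), m) - z = -8 - 1*(-19953) = -8 + 19953 = 19945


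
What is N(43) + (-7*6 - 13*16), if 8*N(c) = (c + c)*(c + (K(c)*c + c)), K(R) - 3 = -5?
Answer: -250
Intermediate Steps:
K(R) = -2 (K(R) = 3 - 5 = -2)
N(c) = 0 (N(c) = ((c + c)*(c + (-2*c + c)))/8 = ((2*c)*(c - c))/8 = ((2*c)*0)/8 = (⅛)*0 = 0)
N(43) + (-7*6 - 13*16) = 0 + (-7*6 - 13*16) = 0 + (-42 - 208) = 0 - 250 = -250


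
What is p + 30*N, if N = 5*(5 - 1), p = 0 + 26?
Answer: 626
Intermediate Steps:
p = 26
N = 20 (N = 5*4 = 20)
p + 30*N = 26 + 30*20 = 26 + 600 = 626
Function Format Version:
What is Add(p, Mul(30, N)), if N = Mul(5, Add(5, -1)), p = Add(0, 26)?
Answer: 626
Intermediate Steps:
p = 26
N = 20 (N = Mul(5, 4) = 20)
Add(p, Mul(30, N)) = Add(26, Mul(30, 20)) = Add(26, 600) = 626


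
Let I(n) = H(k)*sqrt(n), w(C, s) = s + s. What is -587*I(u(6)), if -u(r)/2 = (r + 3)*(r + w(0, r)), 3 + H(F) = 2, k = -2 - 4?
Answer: 10566*I ≈ 10566.0*I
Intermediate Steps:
w(C, s) = 2*s
k = -6
H(F) = -1 (H(F) = -3 + 2 = -1)
u(r) = -6*r*(3 + r) (u(r) = -2*(r + 3)*(r + 2*r) = -2*(3 + r)*3*r = -6*r*(3 + r))
I(n) = -sqrt(n)
-587*I(u(6)) = -(-587)*sqrt(6*6*(-3 - 1*6)) = -(-587)*sqrt(6*6*(-3 - 6)) = -(-587)*sqrt(6*6*(-9)) = -(-587)*sqrt(-324) = -(-587)*18*I = -(-10566)*I = 10566*I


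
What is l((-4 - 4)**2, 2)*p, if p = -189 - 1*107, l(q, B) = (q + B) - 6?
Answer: -17760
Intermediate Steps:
l(q, B) = -6 + B + q (l(q, B) = (B + q) - 6 = -6 + B + q)
p = -296 (p = -189 - 107 = -296)
l((-4 - 4)**2, 2)*p = (-6 + 2 + (-4 - 4)**2)*(-296) = (-6 + 2 + (-8)**2)*(-296) = (-6 + 2 + 64)*(-296) = 60*(-296) = -17760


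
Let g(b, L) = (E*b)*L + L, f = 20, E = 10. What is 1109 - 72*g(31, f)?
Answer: -446731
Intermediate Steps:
g(b, L) = L + 10*L*b (g(b, L) = (10*b)*L + L = 10*L*b + L = L + 10*L*b)
1109 - 72*g(31, f) = 1109 - 1440*(1 + 10*31) = 1109 - 1440*(1 + 310) = 1109 - 1440*311 = 1109 - 72*6220 = 1109 - 447840 = -446731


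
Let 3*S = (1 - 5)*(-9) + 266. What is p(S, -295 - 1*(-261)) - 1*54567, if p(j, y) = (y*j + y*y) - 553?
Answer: -172160/3 ≈ -57387.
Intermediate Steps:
S = 302/3 (S = ((1 - 5)*(-9) + 266)/3 = (-4*(-9) + 266)/3 = (36 + 266)/3 = (⅓)*302 = 302/3 ≈ 100.67)
p(j, y) = -553 + y² + j*y (p(j, y) = (j*y + y²) - 553 = (y² + j*y) - 553 = -553 + y² + j*y)
p(S, -295 - 1*(-261)) - 1*54567 = (-553 + (-295 - 1*(-261))² + 302*(-295 - 1*(-261))/3) - 1*54567 = (-553 + (-295 + 261)² + 302*(-295 + 261)/3) - 54567 = (-553 + (-34)² + (302/3)*(-34)) - 54567 = (-553 + 1156 - 10268/3) - 54567 = -8459/3 - 54567 = -172160/3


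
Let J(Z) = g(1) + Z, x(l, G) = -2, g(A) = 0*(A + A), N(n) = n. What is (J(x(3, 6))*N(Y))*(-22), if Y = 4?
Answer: 176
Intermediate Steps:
g(A) = 0 (g(A) = 0*(2*A) = 0)
J(Z) = Z (J(Z) = 0 + Z = Z)
(J(x(3, 6))*N(Y))*(-22) = -2*4*(-22) = -8*(-22) = 176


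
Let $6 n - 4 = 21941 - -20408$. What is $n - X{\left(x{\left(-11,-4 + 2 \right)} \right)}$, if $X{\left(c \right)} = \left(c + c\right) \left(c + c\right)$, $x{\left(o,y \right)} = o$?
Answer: $\frac{39449}{6} \approx 6574.8$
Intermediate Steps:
$n = \frac{42353}{6}$ ($n = \frac{2}{3} + \frac{21941 - -20408}{6} = \frac{2}{3} + \frac{21941 + 20408}{6} = \frac{2}{3} + \frac{1}{6} \cdot 42349 = \frac{2}{3} + \frac{42349}{6} = \frac{42353}{6} \approx 7058.8$)
$X{\left(c \right)} = 4 c^{2}$ ($X{\left(c \right)} = 2 c 2 c = 4 c^{2}$)
$n - X{\left(x{\left(-11,-4 + 2 \right)} \right)} = \frac{42353}{6} - 4 \left(-11\right)^{2} = \frac{42353}{6} - 4 \cdot 121 = \frac{42353}{6} - 484 = \frac{39449}{6}$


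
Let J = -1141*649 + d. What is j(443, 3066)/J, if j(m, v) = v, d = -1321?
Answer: -1533/370915 ≈ -0.0041330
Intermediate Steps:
J = -741830 (J = -1141*649 - 1321 = -740509 - 1321 = -741830)
j(443, 3066)/J = 3066/(-741830) = 3066*(-1/741830) = -1533/370915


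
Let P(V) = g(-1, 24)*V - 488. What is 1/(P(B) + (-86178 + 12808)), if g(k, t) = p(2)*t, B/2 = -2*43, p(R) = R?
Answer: -1/82114 ≈ -1.2178e-5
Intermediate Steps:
B = -172 (B = 2*(-2*43) = 2*(-86) = -172)
g(k, t) = 2*t
P(V) = -488 + 48*V (P(V) = (2*24)*V - 488 = 48*V - 488 = -488 + 48*V)
1/(P(B) + (-86178 + 12808)) = 1/((-488 + 48*(-172)) + (-86178 + 12808)) = 1/((-488 - 8256) - 73370) = 1/(-8744 - 73370) = 1/(-82114) = -1/82114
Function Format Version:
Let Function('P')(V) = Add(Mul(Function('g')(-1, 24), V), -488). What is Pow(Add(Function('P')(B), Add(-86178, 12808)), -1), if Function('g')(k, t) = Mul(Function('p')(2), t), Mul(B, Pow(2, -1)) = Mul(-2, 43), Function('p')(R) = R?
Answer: Rational(-1, 82114) ≈ -1.2178e-5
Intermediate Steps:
B = -172 (B = Mul(2, Mul(-2, 43)) = Mul(2, -86) = -172)
Function('g')(k, t) = Mul(2, t)
Function('P')(V) = Add(-488, Mul(48, V)) (Function('P')(V) = Add(Mul(Mul(2, 24), V), -488) = Add(Mul(48, V), -488) = Add(-488, Mul(48, V)))
Pow(Add(Function('P')(B), Add(-86178, 12808)), -1) = Pow(Add(Add(-488, Mul(48, -172)), Add(-86178, 12808)), -1) = Pow(Add(Add(-488, -8256), -73370), -1) = Pow(Add(-8744, -73370), -1) = Pow(-82114, -1) = Rational(-1, 82114)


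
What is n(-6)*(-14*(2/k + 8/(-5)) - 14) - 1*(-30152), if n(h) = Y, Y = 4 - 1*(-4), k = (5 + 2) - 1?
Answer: 452728/15 ≈ 30182.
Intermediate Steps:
k = 6 (k = 7 - 1 = 6)
Y = 8 (Y = 4 + 4 = 8)
n(h) = 8
n(-6)*(-14*(2/k + 8/(-5)) - 14) - 1*(-30152) = 8*(-14*(2/6 + 8/(-5)) - 14) - 1*(-30152) = 8*(-14*(2*(⅙) + 8*(-⅕)) - 14) + 30152 = 8*(-14*(⅓ - 8/5) - 14) + 30152 = 8*(-14*(-19/15) - 14) + 30152 = 8*(266/15 - 14) + 30152 = 8*(56/15) + 30152 = 448/15 + 30152 = 452728/15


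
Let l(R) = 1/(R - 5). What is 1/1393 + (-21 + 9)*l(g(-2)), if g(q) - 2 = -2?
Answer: 16721/6965 ≈ 2.4007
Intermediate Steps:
g(q) = 0 (g(q) = 2 - 2 = 0)
l(R) = 1/(-5 + R)
1/1393 + (-21 + 9)*l(g(-2)) = 1/1393 + (-21 + 9)/(-5 + 0) = 1/1393 - 12/(-5) = 1/1393 - 12*(-1/5) = 1/1393 + 12/5 = 16721/6965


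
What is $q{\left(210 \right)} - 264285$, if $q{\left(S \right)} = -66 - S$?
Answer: $-264561$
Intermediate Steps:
$q{\left(210 \right)} - 264285 = \left(-66 - 210\right) - 264285 = -276 - 264285 = -264561$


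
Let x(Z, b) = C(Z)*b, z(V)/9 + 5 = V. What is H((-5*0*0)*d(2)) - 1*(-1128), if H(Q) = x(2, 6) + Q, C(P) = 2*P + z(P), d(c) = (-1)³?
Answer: 990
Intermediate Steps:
d(c) = -1
z(V) = -45 + 9*V
C(P) = -45 + 11*P (C(P) = 2*P + (-45 + 9*P) = -45 + 11*P)
x(Z, b) = b*(-45 + 11*Z) (x(Z, b) = (-45 + 11*Z)*b = b*(-45 + 11*Z))
H(Q) = -138 + Q (H(Q) = 6*(-45 + 11*2) + Q = 6*(-45 + 22) + Q = 6*(-23) + Q = -138 + Q)
H((-5*0*0)*d(2)) - 1*(-1128) = (-138 + (-5*0*0)*(-1)) - 1*(-1128) = (-138 + (0*0)*(-1)) + 1128 = (-138 + 0*(-1)) + 1128 = (-138 + 0) + 1128 = -138 + 1128 = 990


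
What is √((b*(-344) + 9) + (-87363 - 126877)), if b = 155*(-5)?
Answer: √52369 ≈ 228.84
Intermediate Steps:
b = -775
√((b*(-344) + 9) + (-87363 - 126877)) = √((-775*(-344) + 9) + (-87363 - 126877)) = √((266600 + 9) - 214240) = √(266609 - 214240) = √52369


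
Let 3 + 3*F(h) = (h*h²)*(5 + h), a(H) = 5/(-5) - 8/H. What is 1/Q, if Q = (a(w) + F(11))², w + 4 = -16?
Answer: 225/11332879936 ≈ 1.9854e-8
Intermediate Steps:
w = -20 (w = -4 - 16 = -20)
a(H) = -1 - 8/H (a(H) = 5*(-⅕) - 8/H = -1 - 8/H)
F(h) = -1 + h³*(5 + h)/3 (F(h) = -1 + ((h*h²)*(5 + h))/3 = -1 + (h³*(5 + h))/3 = -1 + h³*(5 + h)/3)
Q = 11332879936/225 (Q = ((-8 - 1*(-20))/(-20) + (-1 + (⅓)*11⁴ + (5/3)*11³))² = (-(-8 + 20)/20 + (-1 + (⅓)*14641 + (5/3)*1331))² = (-1/20*12 + (-1 + 14641/3 + 6655/3))² = (-⅗ + 21293/3)² = (106456/15)² = 11332879936/225 ≈ 5.0368e+7)
1/Q = 1/(11332879936/225) = 225/11332879936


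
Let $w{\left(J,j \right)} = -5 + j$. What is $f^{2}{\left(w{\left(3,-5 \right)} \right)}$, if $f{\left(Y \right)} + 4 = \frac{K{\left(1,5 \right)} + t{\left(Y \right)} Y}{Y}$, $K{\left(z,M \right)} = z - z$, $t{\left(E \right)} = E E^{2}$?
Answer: $1008016$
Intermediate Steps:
$t{\left(E \right)} = E^{3}$
$K{\left(z,M \right)} = 0$
$f{\left(Y \right)} = -4 + Y^{3}$ ($f{\left(Y \right)} = -4 + \frac{0 + Y^{3} Y}{Y} = -4 + \frac{0 + Y^{4}}{Y} = -4 + \frac{Y^{4}}{Y} = -4 + Y^{3}$)
$f^{2}{\left(w{\left(3,-5 \right)} \right)} = \left(-4 + \left(-5 - 5\right)^{3}\right)^{2} = \left(-4 + \left(-10\right)^{3}\right)^{2} = \left(-4 - 1000\right)^{2} = \left(-1004\right)^{2} = 1008016$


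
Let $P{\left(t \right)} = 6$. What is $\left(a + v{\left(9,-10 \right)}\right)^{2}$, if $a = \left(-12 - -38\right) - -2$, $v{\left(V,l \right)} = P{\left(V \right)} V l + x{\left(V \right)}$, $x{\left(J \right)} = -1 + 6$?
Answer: $257049$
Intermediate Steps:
$x{\left(J \right)} = 5$
$v{\left(V,l \right)} = 5 + 6 V l$ ($v{\left(V,l \right)} = 6 V l + 5 = 5 + 6 V l$)
$a = 28$ ($a = \left(-12 + 38\right) + 2 = 26 + 2 = 28$)
$\left(a + v{\left(9,-10 \right)}\right)^{2} = \left(28 + \left(5 + 6 \cdot 9 \left(-10\right)\right)\right)^{2} = \left(28 + \left(5 - 540\right)\right)^{2} = \left(28 - 535\right)^{2} = \left(-507\right)^{2} = 257049$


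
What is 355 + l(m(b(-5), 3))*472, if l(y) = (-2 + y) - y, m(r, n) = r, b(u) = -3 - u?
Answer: -589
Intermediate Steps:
l(y) = -2
355 + l(m(b(-5), 3))*472 = 355 - 2*472 = 355 - 944 = -589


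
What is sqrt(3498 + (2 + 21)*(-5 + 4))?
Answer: 5*sqrt(139) ≈ 58.949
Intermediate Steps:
sqrt(3498 + (2 + 21)*(-5 + 4)) = sqrt(3498 + 23*(-1)) = sqrt(3498 - 23) = sqrt(3475) = 5*sqrt(139)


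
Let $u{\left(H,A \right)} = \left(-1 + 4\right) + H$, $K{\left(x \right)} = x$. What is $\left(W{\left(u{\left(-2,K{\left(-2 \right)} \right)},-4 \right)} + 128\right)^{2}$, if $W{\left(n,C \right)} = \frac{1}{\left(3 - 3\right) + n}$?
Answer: $16641$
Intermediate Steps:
$u{\left(H,A \right)} = 3 + H$
$W{\left(n,C \right)} = \frac{1}{n}$ ($W{\left(n,C \right)} = \frac{1}{\left(3 - 3\right) + n} = \frac{1}{0 + n} = \frac{1}{n}$)
$\left(W{\left(u{\left(-2,K{\left(-2 \right)} \right)},-4 \right)} + 128\right)^{2} = \left(\frac{1}{3 - 2} + 128\right)^{2} = \left(1^{-1} + 128\right)^{2} = \left(1 + 128\right)^{2} = 129^{2} = 16641$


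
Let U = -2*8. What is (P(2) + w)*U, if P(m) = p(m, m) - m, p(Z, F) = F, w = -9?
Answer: 144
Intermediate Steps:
P(m) = 0 (P(m) = m - m = 0)
U = -16
(P(2) + w)*U = (0 - 9)*(-16) = -9*(-16) = 144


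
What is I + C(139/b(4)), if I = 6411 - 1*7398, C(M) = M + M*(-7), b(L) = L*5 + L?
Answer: -4087/4 ≈ -1021.8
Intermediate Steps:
b(L) = 6*L (b(L) = 5*L + L = 6*L)
C(M) = -6*M (C(M) = M - 7*M = -6*M)
I = -987 (I = 6411 - 7398 = -987)
I + C(139/b(4)) = -987 - 834/(6*4) = -987 - 834/24 = -987 - 6*139/24 = -987 - 139/4 = -4087/4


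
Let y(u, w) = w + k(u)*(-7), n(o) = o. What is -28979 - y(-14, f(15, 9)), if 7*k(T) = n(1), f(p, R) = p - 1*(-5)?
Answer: -28998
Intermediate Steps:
f(p, R) = 5 + p (f(p, R) = p + 5 = 5 + p)
k(T) = 1/7 (k(T) = (1/7)*1 = 1/7)
y(u, w) = -1 + w (y(u, w) = w + (1/7)*(-7) = w - 1 = -1 + w)
-28979 - y(-14, f(15, 9)) = -28979 - (-1 + (5 + 15)) = -28979 - (-1 + 20) = -28979 - 1*19 = -28979 - 19 = -28998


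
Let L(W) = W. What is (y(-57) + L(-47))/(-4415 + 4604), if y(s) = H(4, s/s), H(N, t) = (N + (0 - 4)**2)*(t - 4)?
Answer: -107/189 ≈ -0.56614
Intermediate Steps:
H(N, t) = (-4 + t)*(16 + N) (H(N, t) = (N + (-4)**2)*(-4 + t) = (N + 16)*(-4 + t) = (16 + N)*(-4 + t) = (-4 + t)*(16 + N))
y(s) = -60 (y(s) = -64 - 4*4 + 16*(s/s) + 4*(s/s) = -64 - 16 + 16*1 + 4*1 = -64 - 16 + 16 + 4 = -60)
(y(-57) + L(-47))/(-4415 + 4604) = (-60 - 47)/(-4415 + 4604) = -107/189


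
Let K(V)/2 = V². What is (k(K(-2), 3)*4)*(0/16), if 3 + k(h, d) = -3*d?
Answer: 0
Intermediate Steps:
K(V) = 2*V²
k(h, d) = -3 - 3*d
(k(K(-2), 3)*4)*(0/16) = ((-3 - 3*3)*4)*(0/16) = ((-3 - 9)*4)*(0*(1/16)) = -12*4*0 = -48*0 = 0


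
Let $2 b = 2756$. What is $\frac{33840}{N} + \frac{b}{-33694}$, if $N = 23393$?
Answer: $\frac{553984703}{394101871} \approx 1.4057$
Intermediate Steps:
$b = 1378$ ($b = \frac{1}{2} \cdot 2756 = 1378$)
$\frac{33840}{N} + \frac{b}{-33694} = \frac{33840}{23393} + \frac{1378}{-33694} = 33840 \cdot \frac{1}{23393} + 1378 \left(- \frac{1}{33694}\right) = \frac{33840}{23393} - \frac{689}{16847} = \frac{553984703}{394101871}$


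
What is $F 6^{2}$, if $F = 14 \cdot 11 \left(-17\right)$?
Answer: $-94248$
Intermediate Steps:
$F = -2618$ ($F = 154 \left(-17\right) = -2618$)
$F 6^{2} = - 2618 \cdot 6^{2} = \left(-2618\right) 36 = -94248$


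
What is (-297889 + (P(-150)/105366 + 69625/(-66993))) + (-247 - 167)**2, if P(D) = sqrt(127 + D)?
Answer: -8474215174/66993 + I*sqrt(23)/105366 ≈ -1.2649e+5 + 4.5516e-5*I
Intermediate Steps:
(-297889 + (P(-150)/105366 + 69625/(-66993))) + (-247 - 167)**2 = (-297889 + (sqrt(127 - 150)/105366 + 69625/(-66993))) + (-247 - 167)**2 = (-297889 + (sqrt(-23)*(1/105366) + 69625*(-1/66993))) + (-414)**2 = (-297889 + ((I*sqrt(23))*(1/105366) - 69625/66993)) + 171396 = (-297889 + (I*sqrt(23)/105366 - 69625/66993)) + 171396 = (-297889 + (-69625/66993 + I*sqrt(23)/105366)) + 171396 = (-19956547402/66993 + I*sqrt(23)/105366) + 171396 = -8474215174/66993 + I*sqrt(23)/105366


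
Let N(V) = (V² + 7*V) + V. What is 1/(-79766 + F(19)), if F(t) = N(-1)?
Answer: -1/79773 ≈ -1.2536e-5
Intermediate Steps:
N(V) = V² + 8*V
F(t) = -7 (F(t) = -(8 - 1) = -1*7 = -7)
1/(-79766 + F(19)) = 1/(-79766 - 7) = 1/(-79773) = -1/79773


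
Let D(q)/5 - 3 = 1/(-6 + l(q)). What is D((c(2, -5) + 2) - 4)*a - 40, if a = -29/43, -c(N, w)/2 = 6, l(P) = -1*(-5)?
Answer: -2010/43 ≈ -46.744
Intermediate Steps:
l(P) = 5
c(N, w) = -12 (c(N, w) = -2*6 = -12)
a = -29/43 (a = -29*1/43 = -29/43 ≈ -0.67442)
D(q) = 10 (D(q) = 15 + 5/(-6 + 5) = 15 + 5/(-1) = 15 + 5*(-1) = 15 - 5 = 10)
D((c(2, -5) + 2) - 4)*a - 40 = 10*(-29/43) - 40 = -290/43 - 40 = -2010/43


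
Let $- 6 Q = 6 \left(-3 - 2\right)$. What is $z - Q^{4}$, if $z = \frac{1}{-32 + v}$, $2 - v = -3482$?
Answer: $- \frac{2157499}{3452} \approx -625.0$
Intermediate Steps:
$v = 3484$ ($v = 2 - -3482 = 2 + 3482 = 3484$)
$Q = 5$ ($Q = - \frac{6 \left(-3 - 2\right)}{6} = - \frac{6 \left(-5\right)}{6} = \left(- \frac{1}{6}\right) \left(-30\right) = 5$)
$z = \frac{1}{3452}$ ($z = \frac{1}{-32 + 3484} = \frac{1}{3452} \approx 0.00028969$)
$z - Q^{4} = \frac{1}{3452} - 5^{4} = \frac{1}{3452} - 625 = - \frac{2157499}{3452}$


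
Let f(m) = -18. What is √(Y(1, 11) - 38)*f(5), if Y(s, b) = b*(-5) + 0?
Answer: -18*I*√93 ≈ -173.59*I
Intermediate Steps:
Y(s, b) = -5*b (Y(s, b) = -5*b + 0 = -5*b)
√(Y(1, 11) - 38)*f(5) = √(-5*11 - 38)*(-18) = √(-55 - 38)*(-18) = √(-93)*(-18) = (I*√93)*(-18) = -18*I*√93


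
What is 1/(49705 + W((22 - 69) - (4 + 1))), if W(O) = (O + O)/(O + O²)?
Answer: 51/2534953 ≈ 2.0119e-5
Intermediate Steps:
W(O) = 2*O/(O + O²) (W(O) = (2*O)/(O + O²) = 2*O/(O + O²))
1/(49705 + W((22 - 69) - (4 + 1))) = 1/(49705 + 2/(1 + ((22 - 69) - (4 + 1)))) = 1/(49705 + 2/(1 + (-47 - 5))) = 1/(49705 + 2/(1 - 52)) = 1/(49705 + 2/(-51)) = 1/(49705 + 2*(-1/51)) = 1/(49705 - 2/51) = 1/(2534953/51) = 51/2534953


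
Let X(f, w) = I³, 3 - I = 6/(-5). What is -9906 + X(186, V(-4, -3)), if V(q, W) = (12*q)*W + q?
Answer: -1228989/125 ≈ -9831.9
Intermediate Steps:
I = 21/5 (I = 3 - 6/(-5) = 3 - 6*(-1)/5 = 3 - 1*(-6/5) = 3 + 6/5 = 21/5 ≈ 4.2000)
V(q, W) = q + 12*W*q (V(q, W) = 12*W*q + q = q + 12*W*q)
X(f, w) = 9261/125 (X(f, w) = (21/5)³ = 9261/125)
-9906 + X(186, V(-4, -3)) = -9906 + 9261/125 = -1228989/125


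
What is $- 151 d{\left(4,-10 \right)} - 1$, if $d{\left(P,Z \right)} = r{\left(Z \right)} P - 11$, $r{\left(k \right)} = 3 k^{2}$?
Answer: $-179540$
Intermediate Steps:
$d{\left(P,Z \right)} = -11 + 3 P Z^{2}$ ($d{\left(P,Z \right)} = 3 Z^{2} P - 11 = 3 P Z^{2} - 11 = -11 + 3 P Z^{2}$)
$- 151 d{\left(4,-10 \right)} - 1 = - 151 \left(-11 + 3 \cdot 4 \left(-10\right)^{2}\right) - 1 = - 151 \left(-11 + 3 \cdot 4 \cdot 100\right) - 1 = - 151 \left(-11 + 1200\right) - 1 = \left(-151\right) 1189 - 1 = -179539 - 1 = -179540$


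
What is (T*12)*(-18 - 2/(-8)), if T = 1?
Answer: -213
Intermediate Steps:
(T*12)*(-18 - 2/(-8)) = (1*12)*(-18 - 2/(-8)) = 12*(-18 - 2*(-1)/8) = 12*(-18 - 1*(-¼)) = 12*(-18 + ¼) = 12*(-71/4) = -213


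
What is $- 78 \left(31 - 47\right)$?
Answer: $1248$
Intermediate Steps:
$- 78 \left(31 - 47\right) = \left(-78\right) \left(-16\right) = 1248$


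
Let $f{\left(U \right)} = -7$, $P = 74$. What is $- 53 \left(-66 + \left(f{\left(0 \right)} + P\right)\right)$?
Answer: $-53$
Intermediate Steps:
$- 53 \left(-66 + \left(f{\left(0 \right)} + P\right)\right) = - 53 \left(-66 + \left(-7 + 74\right)\right) = - 53 \left(-66 + 67\right) = \left(-53\right) 1 = -53$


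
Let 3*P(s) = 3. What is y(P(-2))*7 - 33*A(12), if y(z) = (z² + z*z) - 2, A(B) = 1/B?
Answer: -11/4 ≈ -2.7500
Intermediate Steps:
P(s) = 1 (P(s) = (⅓)*3 = 1)
y(z) = -2 + 2*z² (y(z) = (z² + z²) - 2 = 2*z² - 2 = -2 + 2*z²)
y(P(-2))*7 - 33*A(12) = (-2 + 2*1²)*7 - 33/12 = (-2 + 2*1)*7 - 33*1/12 = (-2 + 2)*7 - 11/4 = 0*7 - 11/4 = 0 - 11/4 = -11/4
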